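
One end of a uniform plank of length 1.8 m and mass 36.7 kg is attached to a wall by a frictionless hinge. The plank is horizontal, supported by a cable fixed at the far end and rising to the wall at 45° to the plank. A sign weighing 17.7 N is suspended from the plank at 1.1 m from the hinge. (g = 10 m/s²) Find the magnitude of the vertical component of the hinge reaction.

Take torques about the hinge: T sin 45° · 1.8 = 36.7×10×0.9 + 17.7×1.1 = 349.77 N·m.
So T = 349.77 / (0.7071 × 1.8) = 274.81 N.
ΣF_y = 0: H_y = (36.7×10 + 17.7) − T sin 45° = 384.7 − 194.32 = 190.38 N.

|H_y| ≈ 190 N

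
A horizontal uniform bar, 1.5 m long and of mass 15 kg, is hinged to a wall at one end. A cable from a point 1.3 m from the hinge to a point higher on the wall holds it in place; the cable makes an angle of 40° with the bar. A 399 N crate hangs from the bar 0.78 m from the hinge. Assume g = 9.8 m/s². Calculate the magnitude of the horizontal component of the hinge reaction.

Take torques about the hinge: T sin 40° · 1.3 = 15×9.8×0.75 + 399×0.78 = 421.47 N·m.
So T = 421.47 / (0.6428 × 1.3) = 504.38 N.
ΣF_x = 0: H_x = T cos 40° = 386.38 N.

H_x ≈ 386 N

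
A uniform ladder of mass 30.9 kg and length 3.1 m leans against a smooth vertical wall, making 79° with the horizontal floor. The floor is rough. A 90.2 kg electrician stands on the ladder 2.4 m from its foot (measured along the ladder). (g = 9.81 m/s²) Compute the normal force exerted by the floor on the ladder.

N_floor ≈ 1190 N

ΣF_y = 0: N_floor = 30.9×9.81 + 90.2×9.81 = 1188 N.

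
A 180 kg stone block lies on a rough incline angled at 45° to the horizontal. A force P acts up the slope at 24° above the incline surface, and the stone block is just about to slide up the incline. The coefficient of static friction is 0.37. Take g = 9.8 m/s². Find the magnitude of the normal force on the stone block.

N ≈ 594 N

On the verge of sliding up the incline, friction equals μN and acts down the slope.
Perpendicular: N + P sin 24° = W cos 45° = 1247 N.
Along incline: P cos 24° = W sin 45° + μN  with W sin 45° = 1247 N.
Solving the pair for P and N: P = 1606 N, N = 594.1 N (and f = μN = 219.8 N).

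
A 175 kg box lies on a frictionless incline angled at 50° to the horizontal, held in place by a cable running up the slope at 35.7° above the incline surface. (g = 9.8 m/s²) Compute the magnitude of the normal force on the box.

Take axes along and perpendicular to the incline. Weight components: W sin 50° = 1314 N down-slope, W cos 50° = 1102 N into the surface.
Along incline: T cos 35.7° = W sin 50° → T = 1618 N.
Perpendicular: N = W cos 50° − T sin 35.7° = 158.3 N.

N ≈ 158 N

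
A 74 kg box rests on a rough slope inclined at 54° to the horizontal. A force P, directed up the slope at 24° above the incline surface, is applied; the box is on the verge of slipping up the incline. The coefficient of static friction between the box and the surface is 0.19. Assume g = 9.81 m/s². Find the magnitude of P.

P ≈ 675 N

On the verge of sliding up the incline, friction equals μN and acts down the slope.
Perpendicular: N + P sin 24° = W cos 54° = 426.7 N.
Along incline: P cos 24° = W sin 54° + μN  with W sin 54° = 587.3 N.
Solving the pair for P and N: P = 674.6 N, N = 152.3 N (and f = μN = 28.94 N).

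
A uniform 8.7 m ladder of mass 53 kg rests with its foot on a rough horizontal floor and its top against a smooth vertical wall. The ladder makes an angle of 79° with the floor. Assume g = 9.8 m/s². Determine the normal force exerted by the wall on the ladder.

Torques about the foot: N_wall · 8.7 sin 79° = 53×9.8×4.35 cos 79° → N_wall = 50.481 N.

N_wall ≈ 50.5 N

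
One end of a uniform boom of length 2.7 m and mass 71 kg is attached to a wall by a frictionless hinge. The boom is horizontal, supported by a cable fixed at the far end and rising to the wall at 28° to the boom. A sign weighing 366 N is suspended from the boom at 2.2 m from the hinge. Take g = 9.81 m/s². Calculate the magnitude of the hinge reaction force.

|H| ≈ 1290 N

Take torques about the hinge: T sin 28° · 2.7 = 71×9.81×1.35 + 366×2.2 = 1745.5 N·m.
So T = 1745.5 / (0.4695 × 2.7) = 1377 N.
ΣF_x = 0: H_x = T cos 28° = 1215.8 N.
ΣF_y = 0: H_y = (71×9.81 + 366) − T sin 28° = 1062.5 − 646.48 = 416.03 N.
|H| = √(H_x² + H_y²) = √((1215.8)² + (416.03)²) = 1285.1 N.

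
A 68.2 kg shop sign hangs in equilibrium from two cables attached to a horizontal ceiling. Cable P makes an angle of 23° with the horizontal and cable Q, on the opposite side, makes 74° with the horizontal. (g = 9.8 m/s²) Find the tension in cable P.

T_P ≈ 186 N

Weight W = 68.2 × 9.8 = 668.4 N acts straight down.
Horizontal: T_P cos 23° = T_Q cos 74°  →  T_Q = 3.34 T_P.
Vertical: T_P sin 23° + T_Q sin 74° = 668.4.
Substituting the horizontal relation into the vertical equation gives 3.601 T_P = 668.4, so T_P = 185.6 N.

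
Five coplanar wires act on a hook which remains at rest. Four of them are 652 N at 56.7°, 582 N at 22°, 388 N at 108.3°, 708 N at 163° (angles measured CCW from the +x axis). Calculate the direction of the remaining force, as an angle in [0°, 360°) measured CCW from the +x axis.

Sum the known components: ΣF_x = 98.69 N, ΣF_y = 1338 N.
For equilibrium the remaining force must supply (−ΣF_x, −ΣF_y) = (-98.69, -1338) N.
Magnitude = √((-98.69)² + (-1338)²) = 1342 N; direction = atan2(-1338, -98.69) = 265.8°.

θ ≈ 266°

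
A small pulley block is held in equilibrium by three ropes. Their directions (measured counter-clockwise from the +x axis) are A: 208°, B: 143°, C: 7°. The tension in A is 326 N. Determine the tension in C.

Resolve: ΣF_x = 326 cos 208° + T_B cos 143° + T_C cos 7° = 0.
        ΣF_y = 326 sin 208° + T_B sin 143° + T_C sin 7° = 0.
The known terms sum to (-287.8, -153) N, so -0.7986 T_B + 0.9925 T_C = 287.8 and 0.6018 T_B + 0.1219 T_C = 153.
Solving simultaneously: T_B = 168.2 N, T_C = 425.3 N.

T_C ≈ 425 N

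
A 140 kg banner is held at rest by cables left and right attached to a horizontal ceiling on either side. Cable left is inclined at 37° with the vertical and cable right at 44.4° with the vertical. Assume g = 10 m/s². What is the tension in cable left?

Angles from the horizontal: cable left is 90° − 37° = 53°, cable right is 90° − 44.4° = 45.6°.
Weight W = 140 × 10 = 1400 N acts straight down.
Horizontal: T_left cos 53° = T_right cos 45.6°  →  T_right = 0.8601 T_left.
Vertical: T_left sin 53° + T_right sin 45.6° = 1400.
Substituting the horizontal relation into the vertical equation gives 1.413 T_left = 1400, so T_left = 990.7 N.

T_left ≈ 991 N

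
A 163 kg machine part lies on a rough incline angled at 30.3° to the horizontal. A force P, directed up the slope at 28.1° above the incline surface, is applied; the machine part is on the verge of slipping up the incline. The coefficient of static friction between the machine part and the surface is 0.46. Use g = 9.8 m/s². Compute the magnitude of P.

P ≈ 1310 N

On the verge of sliding up the incline, friction equals μN and acts down the slope.
Perpendicular: N + P sin 28.1° = W cos 30.3° = 1379 N.
Along incline: P cos 28.1° = W sin 30.3° + μN  with W sin 30.3° = 805.9 N.
Solving the pair for P and N: P = 1311 N, N = 761.8 N (and f = μN = 350.4 N).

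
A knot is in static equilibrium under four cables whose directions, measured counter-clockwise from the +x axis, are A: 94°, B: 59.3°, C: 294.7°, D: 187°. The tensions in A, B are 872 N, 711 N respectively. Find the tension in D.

Resolve: ΣF_x = 872 cos 94° + 711 cos 59.3° + T_C cos 294.7° + T_D cos 187° = 0.
        ΣF_y = 872 sin 94° + 711 sin 59.3° + T_C sin 294.7° + T_D sin 187° = 0.
The known terms sum to (302.2, 1481) N, so 0.4179 T_C − 0.9925 T_D = -302.2 and -0.9085 T_C − 0.1219 T_D = -1481.
Solving simultaneously: T_C = 1505 N, T_D = 937.9 N.

T_D ≈ 938 N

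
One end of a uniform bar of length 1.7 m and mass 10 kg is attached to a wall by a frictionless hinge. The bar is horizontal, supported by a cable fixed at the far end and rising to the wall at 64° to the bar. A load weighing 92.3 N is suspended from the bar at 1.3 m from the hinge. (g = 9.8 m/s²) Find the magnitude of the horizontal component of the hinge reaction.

Take torques about the hinge: T sin 64° · 1.7 = 10×9.8×0.85 + 92.3×1.3 = 203.29 N·m.
So T = 203.29 / (0.8988 × 1.7) = 133.05 N.
ΣF_x = 0: H_x = T cos 64° = 58.324 N.

H_x ≈ 58.3 N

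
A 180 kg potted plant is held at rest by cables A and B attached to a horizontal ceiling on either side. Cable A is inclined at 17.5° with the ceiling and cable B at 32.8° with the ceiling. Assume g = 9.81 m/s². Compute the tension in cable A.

Weight W = 180 × 9.81 = 1766 N acts straight down.
Horizontal: T_A cos 17.5° = T_B cos 32.8°  →  T_B = 1.135 T_A.
Vertical: T_A sin 17.5° + T_B sin 32.8° = 1766.
Substituting the horizontal relation into the vertical equation gives 0.9153 T_A = 1766, so T_A = 1929 N.

T_A ≈ 1930 N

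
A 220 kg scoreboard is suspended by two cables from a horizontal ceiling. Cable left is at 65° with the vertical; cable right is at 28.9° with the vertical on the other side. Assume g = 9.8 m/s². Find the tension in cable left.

Angles from the horizontal: cable left is 90° − 65° = 25°, cable right is 90° − 28.9° = 61.1°.
Weight W = 220 × 9.8 = 2156 N acts straight down.
Horizontal: T_left cos 25° = T_right cos 61.1°  →  T_right = 1.875 T_left.
Vertical: T_left sin 25° + T_right sin 61.1° = 2156.
Substituting the horizontal relation into the vertical equation gives 2.064 T_left = 2156, so T_left = 1044 N.

T_left ≈ 1040 N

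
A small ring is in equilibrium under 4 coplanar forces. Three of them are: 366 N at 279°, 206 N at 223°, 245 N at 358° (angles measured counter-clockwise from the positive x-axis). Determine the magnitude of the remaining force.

Sum the known components: ΣF_x = 151.4 N, ΣF_y = -510.5 N.
For equilibrium the remaining force must supply (−ΣF_x, −ΣF_y) = (-151.4, 510.5) N.
Magnitude = √((-151.4)² + (510.5)²) = 532.5 N; direction = atan2(510.5, -151.4) = 106.5°.

F ≈ 533 N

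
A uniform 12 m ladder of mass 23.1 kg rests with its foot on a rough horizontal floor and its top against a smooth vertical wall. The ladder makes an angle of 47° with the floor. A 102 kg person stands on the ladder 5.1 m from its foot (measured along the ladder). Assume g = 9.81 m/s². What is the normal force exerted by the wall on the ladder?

Torques about the foot: N_wall · 12 sin 47° = 23.1×9.81×6 cos 47° + 102×9.81×5.1 cos 47° → N_wall = 502.22 N.

N_wall ≈ 502 N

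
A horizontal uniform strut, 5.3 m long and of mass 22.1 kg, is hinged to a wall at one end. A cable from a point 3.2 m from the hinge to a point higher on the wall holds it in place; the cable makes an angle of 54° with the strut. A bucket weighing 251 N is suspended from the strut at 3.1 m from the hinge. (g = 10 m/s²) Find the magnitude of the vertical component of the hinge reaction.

|H_y| ≈ 45.8 N

Take torques about the hinge: T sin 54° · 3.2 = 22.1×10×2.65 + 251×3.1 = 1363.8 N·m.
So T = 1363.8 / (0.8090 × 3.2) = 526.78 N.
ΣF_y = 0: H_y = (22.1×10 + 251) − T sin 54° = 472 − 426.17 = 45.828 N.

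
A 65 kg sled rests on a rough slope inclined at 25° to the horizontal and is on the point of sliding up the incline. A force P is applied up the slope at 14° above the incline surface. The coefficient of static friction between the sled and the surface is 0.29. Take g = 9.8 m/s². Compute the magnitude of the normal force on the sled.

On the verge of sliding up the incline, friction equals μN and acts down the slope.
Perpendicular: N + P sin 14° = W cos 25° = 577.3 N.
Along incline: P cos 14° = W sin 25° + μN  with W sin 25° = 269.2 N.
Solving the pair for P and N: P = 419.7 N, N = 475.8 N (and f = μN = 138 N).

N ≈ 476 N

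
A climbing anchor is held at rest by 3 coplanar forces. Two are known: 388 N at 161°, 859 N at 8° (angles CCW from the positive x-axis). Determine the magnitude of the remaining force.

F ≈ 543 N

Sum the known components: ΣF_x = 483.8 N, ΣF_y = 245.9 N.
For equilibrium the remaining force must supply (−ΣF_x, −ΣF_y) = (-483.8, -245.9) N.
Magnitude = √((-483.8)² + (-245.9)²) = 542.7 N; direction = atan2(-245.9, -483.8) = 206.9°.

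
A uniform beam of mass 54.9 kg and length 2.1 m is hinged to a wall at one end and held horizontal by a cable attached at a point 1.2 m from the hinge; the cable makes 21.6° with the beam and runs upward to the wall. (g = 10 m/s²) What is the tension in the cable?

Take torques about the hinge: T sin 21.6° · 1.2 = 54.9×10×1.05 = 576.45 N·m.
So T = 576.45 / (0.3681 × 1.2) = 1304.9 N.

T ≈ 1300 N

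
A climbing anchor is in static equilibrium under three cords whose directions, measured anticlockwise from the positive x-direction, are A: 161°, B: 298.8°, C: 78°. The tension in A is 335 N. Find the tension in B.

Resolve: ΣF_x = 335 cos 161° + T_B cos 298.8° + T_C cos 78° = 0.
        ΣF_y = 335 sin 161° + T_B sin 298.8° + T_C sin 78° = 0.
The known terms sum to (-316.7, 109.1) N, so 0.4818 T_B + 0.2079 T_C = 316.7 and -0.8763 T_B + 0.9781 T_C = -109.1.
Solving simultaneously: T_B = 508.9 N, T_C = 344.4 N.

T_B ≈ 509 N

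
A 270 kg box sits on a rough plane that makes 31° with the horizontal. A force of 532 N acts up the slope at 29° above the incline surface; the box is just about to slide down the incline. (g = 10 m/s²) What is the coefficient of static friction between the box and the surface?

μ ≈ 0.450

On the verge of sliding down the incline, friction is at its maximum μN and acts up the slope.
Perpendicular to incline: N = W cos 31° − P sin 29° = 2314 − 257.9 = 2056 N.
Along incline: P cos 29° + μN = W sin 31° → μ = (W sin 31° − P cos 29°) / N = 0.45.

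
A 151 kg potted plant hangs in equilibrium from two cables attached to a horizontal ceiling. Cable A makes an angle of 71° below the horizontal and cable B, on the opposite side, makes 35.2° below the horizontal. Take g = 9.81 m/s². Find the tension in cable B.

T_B ≈ 502 N

Weight W = 151 × 9.81 = 1481 N acts straight down.
Horizontal: T_A cos 71° = T_B cos 35.2°  →  T_A = 2.51 T_B.
Vertical: T_A sin 71° + T_B sin 35.2° = 1481.
Substituting the horizontal relation into the vertical equation gives 2.95 T_B = 1481, so T_B = 502.2 N.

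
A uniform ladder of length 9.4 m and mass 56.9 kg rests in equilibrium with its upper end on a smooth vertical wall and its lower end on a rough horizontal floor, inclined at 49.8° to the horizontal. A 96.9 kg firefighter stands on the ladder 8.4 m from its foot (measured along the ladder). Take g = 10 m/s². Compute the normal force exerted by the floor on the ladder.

ΣF_y = 0: N_floor = 56.9×10 + 96.9×10 = 1538 N.

N_floor ≈ 1540 N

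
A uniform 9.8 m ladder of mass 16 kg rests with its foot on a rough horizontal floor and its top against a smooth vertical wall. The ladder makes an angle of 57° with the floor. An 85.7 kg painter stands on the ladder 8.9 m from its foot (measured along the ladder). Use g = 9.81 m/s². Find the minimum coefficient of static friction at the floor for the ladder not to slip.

ΣF_y = 0: N_floor = 16×9.81 + 85.7×9.81 = 997.68 N.
Torques about the foot: N_wall · 9.8 sin 57° = 16×9.81×4.9 cos 57° + 85.7×9.81×8.9 cos 57° → N_wall = 546.79 N.
ΣF_x = 0: f_floor = N_wall = 546.79 N.
μ_min = f_floor / N_floor = 546.79 / 997.68 = 0.5481.

μ_min ≈ 0.548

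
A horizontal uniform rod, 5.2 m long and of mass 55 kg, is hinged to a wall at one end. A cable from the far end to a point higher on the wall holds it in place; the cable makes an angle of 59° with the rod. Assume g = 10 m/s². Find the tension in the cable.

Take torques about the hinge: T sin 59° · 5.2 = 55×10×2.6 = 1430 N·m.
So T = 1430 / (0.8572 × 5.2) = 320.82 N.

T ≈ 321 N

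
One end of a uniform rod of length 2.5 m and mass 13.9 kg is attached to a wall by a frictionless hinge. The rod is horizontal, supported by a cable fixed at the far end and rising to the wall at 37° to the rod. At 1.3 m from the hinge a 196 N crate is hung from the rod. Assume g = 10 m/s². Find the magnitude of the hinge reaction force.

Take torques about the hinge: T sin 37° · 2.5 = 13.9×10×1.25 + 196×1.3 = 428.55 N·m.
So T = 428.55 / (0.6018 × 2.5) = 284.84 N.
ΣF_x = 0: H_x = T cos 37° = 227.48 N.
ΣF_y = 0: H_y = (13.9×10 + 196) − T sin 37° = 335 − 171.42 = 163.58 N.
|H| = √(H_x² + H_y²) = √((227.48)² + (163.58)²) = 280.19 N.

|H| ≈ 280 N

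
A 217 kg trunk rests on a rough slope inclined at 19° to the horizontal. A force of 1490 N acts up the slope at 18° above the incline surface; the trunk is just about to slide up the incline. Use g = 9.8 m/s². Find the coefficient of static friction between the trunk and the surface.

On the verge of sliding up the incline, friction is at its maximum μN and acts down the slope.
Perpendicular to incline: N = W cos 19° − P sin 18° = 2011 − 460.4 = 1550 N.
Along incline: P cos 18° − μN = W sin 19° → μ = −(W sin 19° − P cos 18°) / N = 0.4675.

μ ≈ 0.467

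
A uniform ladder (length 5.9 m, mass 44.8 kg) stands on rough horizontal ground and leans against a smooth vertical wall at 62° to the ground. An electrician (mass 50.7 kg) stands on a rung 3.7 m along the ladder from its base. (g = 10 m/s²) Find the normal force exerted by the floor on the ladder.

ΣF_y = 0: N_floor = 44.8×10 + 50.7×10 = 955 N.

N_floor ≈ 955 N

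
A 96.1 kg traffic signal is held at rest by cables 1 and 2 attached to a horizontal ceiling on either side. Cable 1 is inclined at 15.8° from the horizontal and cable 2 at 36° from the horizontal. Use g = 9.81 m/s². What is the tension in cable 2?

Weight W = 96.1 × 9.81 = 942.7 N acts straight down.
Horizontal: T_1 cos 15.8° = T_2 cos 36°  →  T_1 = 0.8408 T_2.
Vertical: T_1 sin 15.8° + T_2 sin 36° = 942.7.
Substituting the horizontal relation into the vertical equation gives 0.8167 T_2 = 942.7, so T_2 = 1154 N.

T_2 ≈ 1150 N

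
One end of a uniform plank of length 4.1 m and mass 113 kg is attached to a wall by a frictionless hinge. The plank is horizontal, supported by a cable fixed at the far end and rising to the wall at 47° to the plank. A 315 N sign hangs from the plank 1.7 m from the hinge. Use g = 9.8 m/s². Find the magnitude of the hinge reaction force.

Take torques about the hinge: T sin 47° · 4.1 = 113×9.8×2.05 + 315×1.7 = 2805.7 N·m.
So T = 2805.7 / (0.7314 × 4.1) = 935.68 N.
ΣF_x = 0: H_x = T cos 47° = 638.13 N.
ΣF_y = 0: H_y = (113×9.8 + 315) − T sin 47° = 1422.4 − 684.31 = 738.09 N.
|H| = √(H_x² + H_y²) = √((638.13)² + (738.09)²) = 975.7 N.

|H| ≈ 976 N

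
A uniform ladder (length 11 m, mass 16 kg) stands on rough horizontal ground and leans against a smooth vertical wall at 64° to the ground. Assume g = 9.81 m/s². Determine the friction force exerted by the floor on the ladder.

f ≈ 38.3 N

Torques about the foot: N_wall · 11 sin 64° = 16×9.81×5.5 cos 64° → N_wall = 38.277 N.
ΣF_x = 0: f_floor = N_wall = 38.277 N.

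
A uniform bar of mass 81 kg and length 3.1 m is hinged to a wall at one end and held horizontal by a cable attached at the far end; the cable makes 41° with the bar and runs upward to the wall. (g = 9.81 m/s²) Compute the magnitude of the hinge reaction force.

Take torques about the hinge: T sin 41° · 3.1 = 81×9.81×1.55 = 1231.6 N·m.
So T = 1231.6 / (0.6561 × 3.1) = 605.59 N.
ΣF_x = 0: H_x = T cos 41° = 457.05 N.
ΣF_y = 0: H_y = (81×9.81) − T sin 41° = 794.61 − 397.31 = 397.31 N.
|H| = √(H_x² + H_y²) = √((457.05)² + (397.31)²) = 605.59 N.

|H| ≈ 606 N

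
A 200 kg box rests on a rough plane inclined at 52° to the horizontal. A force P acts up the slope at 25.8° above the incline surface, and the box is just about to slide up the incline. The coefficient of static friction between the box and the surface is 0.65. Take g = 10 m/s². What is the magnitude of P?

On the verge of sliding up the incline, friction equals μN and acts down the slope.
Perpendicular: N + P sin 25.8° = W cos 52° = 1231 N.
Along incline: P cos 25.8° = W sin 52° + μN  with W sin 52° = 1576 N.
Solving the pair for P and N: P = 2008 N, N = 357.2 N (and f = μN = 232.2 N).

P ≈ 2010 N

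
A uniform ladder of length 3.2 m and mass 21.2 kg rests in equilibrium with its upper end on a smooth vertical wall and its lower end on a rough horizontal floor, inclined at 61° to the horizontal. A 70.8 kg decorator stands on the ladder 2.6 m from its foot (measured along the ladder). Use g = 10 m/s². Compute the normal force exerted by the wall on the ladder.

Torques about the foot: N_wall · 3.2 sin 61° = 21.2×10×1.6 cos 61° + 70.8×10×2.6 cos 61° → N_wall = 377.62 N.

N_wall ≈ 378 N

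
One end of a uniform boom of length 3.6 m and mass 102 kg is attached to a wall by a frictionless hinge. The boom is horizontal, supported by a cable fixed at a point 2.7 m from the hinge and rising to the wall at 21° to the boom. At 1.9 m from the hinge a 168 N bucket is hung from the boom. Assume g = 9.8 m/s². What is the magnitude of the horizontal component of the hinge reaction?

H_x ≈ 2040 N

Take torques about the hinge: T sin 21° · 2.7 = 102×9.8×1.8 + 168×1.9 = 2118.5 N·m.
So T = 2118.5 / (0.3584 × 2.7) = 2189.4 N.
ΣF_x = 0: H_x = T cos 21° = 2044 N.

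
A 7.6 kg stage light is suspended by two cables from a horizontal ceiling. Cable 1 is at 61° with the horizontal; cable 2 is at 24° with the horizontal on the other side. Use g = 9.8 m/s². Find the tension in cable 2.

Weight W = 7.6 × 9.8 = 74.48 N acts straight down.
Horizontal: T_1 cos 61° = T_2 cos 24°  →  T_1 = 1.884 T_2.
Vertical: T_1 sin 61° + T_2 sin 24° = 74.48.
Substituting the horizontal relation into the vertical equation gives 2.055 T_2 = 74.48, so T_2 = 36.25 N.

T_2 ≈ 36.2 N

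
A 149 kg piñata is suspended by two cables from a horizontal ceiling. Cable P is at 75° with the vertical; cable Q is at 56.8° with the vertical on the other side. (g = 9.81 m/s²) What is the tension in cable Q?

T_Q ≈ 1890 N

Angles from the horizontal: cable P is 90° − 75° = 15°, cable Q is 90° − 56.8° = 33.2°.
Weight W = 149 × 9.81 = 1462 N acts straight down.
Horizontal: T_P cos 15° = T_Q cos 33.2°  →  T_P = 0.8663 T_Q.
Vertical: T_P sin 15° + T_Q sin 33.2° = 1462.
Substituting the horizontal relation into the vertical equation gives 0.7718 T_Q = 1462, so T_Q = 1894 N.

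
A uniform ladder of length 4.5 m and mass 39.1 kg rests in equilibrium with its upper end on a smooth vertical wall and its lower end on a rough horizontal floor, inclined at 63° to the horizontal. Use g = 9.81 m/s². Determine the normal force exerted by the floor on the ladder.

ΣF_y = 0: N_floor = 39.1×9.81 = 383.57 N.

N_floor ≈ 384 N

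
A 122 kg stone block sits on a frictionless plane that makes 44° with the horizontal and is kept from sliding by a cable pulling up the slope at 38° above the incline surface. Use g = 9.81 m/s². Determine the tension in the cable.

T ≈ 1060 N

Take axes along and perpendicular to the incline. Weight components: W sin 44° = 831.4 N down-slope, W cos 44° = 860.9 N into the surface.
Along incline: T cos 38° = W sin 44° → T = 1055 N.
Perpendicular: N = W cos 44° − T sin 38° = 211.4 N.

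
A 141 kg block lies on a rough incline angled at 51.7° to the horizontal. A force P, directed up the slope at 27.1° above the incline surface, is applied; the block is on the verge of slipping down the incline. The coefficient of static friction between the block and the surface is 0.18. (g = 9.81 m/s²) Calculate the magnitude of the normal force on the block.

On the verge of sliding down the incline, friction equals μN and acts up the slope.
Perpendicular: N + P sin 27.1° = W cos 51.7° = 857.3 N.
Along incline: P cos 27.1° + μN = W sin 51.7° with W sin 51.7° = 1086 N.
Solving the pair for P and N: P = 1152 N, N = 332.4 N (and f = μN = 59.84 N).

N ≈ 332 N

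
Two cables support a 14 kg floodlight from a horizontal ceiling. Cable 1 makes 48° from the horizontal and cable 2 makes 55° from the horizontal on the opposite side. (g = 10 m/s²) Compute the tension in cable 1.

Weight W = 14 × 10 = 140 N acts straight down.
Horizontal: T_1 cos 48° = T_2 cos 55°  →  T_2 = 1.167 T_1.
Vertical: T_1 sin 48° + T_2 sin 55° = 140.
Substituting the horizontal relation into the vertical equation gives 1.699 T_1 = 140, so T_1 = 82.41 N.

T_1 ≈ 82.4 N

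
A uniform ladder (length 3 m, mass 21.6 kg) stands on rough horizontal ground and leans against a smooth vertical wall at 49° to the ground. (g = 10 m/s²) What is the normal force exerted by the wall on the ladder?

Torques about the foot: N_wall · 3 sin 49° = 21.6×10×1.5 cos 49° → N_wall = 93.883 N.

N_wall ≈ 93.9 N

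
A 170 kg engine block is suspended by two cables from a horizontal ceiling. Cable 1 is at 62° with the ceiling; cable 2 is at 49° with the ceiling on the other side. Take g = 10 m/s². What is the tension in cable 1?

Weight W = 170 × 10 = 1700 N acts straight down.
Horizontal: T_1 cos 62° = T_2 cos 49°  →  T_2 = 0.7156 T_1.
Vertical: T_1 sin 62° + T_2 sin 49° = 1700.
Substituting the horizontal relation into the vertical equation gives 1.423 T_1 = 1700, so T_1 = 1195 N.

T_1 ≈ 1190 N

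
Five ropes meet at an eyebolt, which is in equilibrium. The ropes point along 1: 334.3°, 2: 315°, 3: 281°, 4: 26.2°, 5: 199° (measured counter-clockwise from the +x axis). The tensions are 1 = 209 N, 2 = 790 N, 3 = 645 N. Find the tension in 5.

Resolve: ΣF_x = 209 cos 334.3° + 790 cos 315° + 645 cos 281° + T_4 cos 26.2° + T_5 cos 199° = 0.
        ΣF_y = 209 sin 334.3° + 790 sin 315° + 645 sin 281° + T_4 sin 26.2° + T_5 sin 199° = 0.
The known terms sum to (870, -1282) N, so 0.8973 T_4 − 0.9455 T_5 = -870 and 0.4415 T_4 − 0.3256 T_5 = 1282.
Solving simultaneously: T_4 = 11930 N, T_5 = 12250 N.

T_5 ≈ 12200 N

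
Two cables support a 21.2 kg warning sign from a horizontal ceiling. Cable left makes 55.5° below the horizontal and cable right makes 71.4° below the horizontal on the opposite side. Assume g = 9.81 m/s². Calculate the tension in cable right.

Weight W = 21.2 × 9.81 = 208 N acts straight down.
Horizontal: T_left cos 55.5° = T_right cos 71.4°  →  T_left = 0.5631 T_right.
Vertical: T_left sin 55.5° + T_right sin 71.4° = 208.
Substituting the horizontal relation into the vertical equation gives 1.412 T_right = 208, so T_right = 147.3 N.

T_right ≈ 147 N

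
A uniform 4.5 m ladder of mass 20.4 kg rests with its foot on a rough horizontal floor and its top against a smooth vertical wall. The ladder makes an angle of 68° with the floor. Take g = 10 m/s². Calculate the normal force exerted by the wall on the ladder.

Torques about the foot: N_wall · 4.5 sin 68° = 20.4×10×2.25 cos 68° → N_wall = 41.211 N.

N_wall ≈ 41.2 N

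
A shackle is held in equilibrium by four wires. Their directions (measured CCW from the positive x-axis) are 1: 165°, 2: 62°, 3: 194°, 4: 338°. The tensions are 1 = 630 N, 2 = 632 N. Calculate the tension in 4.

T_4 ≈ 1320 N

Resolve: ΣF_x = 630 cos 165° + 632 cos 62° + T_3 cos 194° + T_4 cos 338° = 0.
        ΣF_y = 630 sin 165° + 632 sin 62° + T_3 sin 194° + T_4 sin 338° = 0.
The known terms sum to (-311.8, 721.1) N, so -0.9703 T_3 + 0.9272 T_4 = 311.8 and -0.2419 T_3 − 0.3746 T_4 = -721.1.
Solving simultaneously: T_3 = 938.7 N, T_4 = 1319 N.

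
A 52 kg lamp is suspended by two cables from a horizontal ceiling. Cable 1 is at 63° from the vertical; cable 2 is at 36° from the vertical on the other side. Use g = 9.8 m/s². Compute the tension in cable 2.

Angles from the horizontal: cable 1 is 90° − 63° = 27°, cable 2 is 90° − 36° = 54°.
Weight W = 52 × 9.8 = 509.6 N acts straight down.
Horizontal: T_1 cos 27° = T_2 cos 54°  →  T_1 = 0.6597 T_2.
Vertical: T_1 sin 27° + T_2 sin 54° = 509.6.
Substituting the horizontal relation into the vertical equation gives 1.109 T_2 = 509.6, so T_2 = 459.7 N.

T_2 ≈ 460 N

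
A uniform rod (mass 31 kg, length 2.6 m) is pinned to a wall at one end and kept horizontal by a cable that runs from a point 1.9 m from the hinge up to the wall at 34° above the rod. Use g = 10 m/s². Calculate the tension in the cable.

T ≈ 379 N

Take torques about the hinge: T sin 34° · 1.9 = 31×10×1.3 = 403 N·m.
So T = 403 / (0.5592 × 1.9) = 379.31 N.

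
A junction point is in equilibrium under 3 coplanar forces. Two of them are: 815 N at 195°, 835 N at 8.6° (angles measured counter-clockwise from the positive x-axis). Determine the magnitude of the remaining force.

F ≈ 94.2 N

Sum the known components: ΣF_x = 38.38 N, ΣF_y = -86.08 N.
For equilibrium the remaining force must supply (−ΣF_x, −ΣF_y) = (-38.38, 86.08) N.
Magnitude = √((-38.38)² + (86.08)²) = 94.25 N; direction = atan2(86.08, -38.38) = 114.0°.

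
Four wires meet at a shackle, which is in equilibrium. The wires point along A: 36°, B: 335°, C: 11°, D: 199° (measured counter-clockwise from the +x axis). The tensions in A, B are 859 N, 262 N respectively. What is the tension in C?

T_C ≈ 497 N

Resolve: ΣF_x = 859 cos 36° + 262 cos 335° + T_C cos 11° + T_D cos 199° = 0.
        ΣF_y = 859 sin 36° + 262 sin 335° + T_C sin 11° + T_D sin 199° = 0.
The known terms sum to (932.4, 394.2) N, so 0.9816 T_C − 0.9455 T_D = -932.4 and 0.1908 T_C − 0.3256 T_D = -394.2.
Solving simultaneously: T_C = 496.8 N, T_D = 1502 N.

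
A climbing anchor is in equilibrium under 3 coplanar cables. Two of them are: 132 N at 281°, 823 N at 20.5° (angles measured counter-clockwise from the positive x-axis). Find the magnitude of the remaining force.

Sum the known components: ΣF_x = 796.1 N, ΣF_y = 158.6 N.
For equilibrium the remaining force must supply (−ΣF_x, −ΣF_y) = (-796.1, -158.6) N.
Magnitude = √((-796.1)² + (-158.6)²) = 811.7 N; direction = atan2(-158.6, -796.1) = 191.3°.

F ≈ 812 N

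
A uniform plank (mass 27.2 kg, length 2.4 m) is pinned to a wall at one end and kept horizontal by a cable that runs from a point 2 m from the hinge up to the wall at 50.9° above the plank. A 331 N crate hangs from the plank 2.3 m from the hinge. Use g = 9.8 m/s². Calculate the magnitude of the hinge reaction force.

Take torques about the hinge: T sin 50.9° · 2 = 27.2×9.8×1.2 + 331×2.3 = 1081.2 N·m.
So T = 1081.2 / (0.7760 × 2) = 696.59 N.
ΣF_x = 0: H_x = T cos 50.9° = 439.32 N.
ΣF_y = 0: H_y = (27.2×9.8 + 331) − T sin 50.9° = 597.56 − 540.59 = 56.974 N.
|H| = √(H_x² + H_y²) = √((439.32)² + (56.974)²) = 443 N.

|H| ≈ 443 N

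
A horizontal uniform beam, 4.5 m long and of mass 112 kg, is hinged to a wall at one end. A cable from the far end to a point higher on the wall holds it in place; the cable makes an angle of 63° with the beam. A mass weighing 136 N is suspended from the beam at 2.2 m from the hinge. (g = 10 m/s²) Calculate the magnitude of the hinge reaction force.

Take torques about the hinge: T sin 63° · 4.5 = 112×10×2.25 + 136×2.2 = 2819.2 N·m.
So T = 2819.2 / (0.8910 × 4.5) = 703.12 N.
ΣF_x = 0: H_x = T cos 63° = 319.21 N.
ΣF_y = 0: H_y = (112×10 + 136) − T sin 63° = 1256 − 626.49 = 629.51 N.
|H| = √(H_x² + H_y²) = √((319.21)² + (629.51)²) = 705.82 N.

|H| ≈ 706 N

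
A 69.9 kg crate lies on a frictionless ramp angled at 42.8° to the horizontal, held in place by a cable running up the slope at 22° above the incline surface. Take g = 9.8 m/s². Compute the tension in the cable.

Take axes along and perpendicular to the incline. Weight components: W sin 42.8° = 465.4 N down-slope, W cos 42.8° = 502.6 N into the surface.
Along incline: T cos 22° = W sin 42.8° → T = 502 N.
Perpendicular: N = W cos 42.8° − T sin 22° = 314.6 N.

T ≈ 502 N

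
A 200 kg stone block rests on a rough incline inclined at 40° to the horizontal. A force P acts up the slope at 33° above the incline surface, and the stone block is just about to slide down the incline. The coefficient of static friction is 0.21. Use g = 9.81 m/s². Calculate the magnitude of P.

P ≈ 1310 N

On the verge of sliding down the incline, friction equals μN and acts up the slope.
Perpendicular: N + P sin 33° = W cos 40° = 1503 N.
Along incline: P cos 33° + μN = W sin 40° with W sin 40° = 1261 N.
Solving the pair for P and N: P = 1305 N, N = 792 N (and f = μN = 166.3 N).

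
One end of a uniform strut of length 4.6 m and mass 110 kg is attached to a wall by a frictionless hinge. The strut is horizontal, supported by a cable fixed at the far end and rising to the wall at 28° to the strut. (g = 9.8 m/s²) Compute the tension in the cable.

Take torques about the hinge: T sin 28° · 4.6 = 110×9.8×2.3 = 2479.4 N·m.
So T = 2479.4 / (0.4695 × 4.6) = 1148.1 N.

T ≈ 1150 N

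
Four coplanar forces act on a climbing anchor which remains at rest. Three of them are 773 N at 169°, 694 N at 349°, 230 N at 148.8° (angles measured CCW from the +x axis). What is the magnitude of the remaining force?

Sum the known components: ΣF_x = -274.3 N, ΣF_y = 134.2 N.
For equilibrium the remaining force must supply (−ΣF_x, −ΣF_y) = (274.3, -134.2) N.
Magnitude = √((274.3)² + (-134.2)²) = 305.4 N; direction = atan2(-134.2, 274.3) = 333.9°.

F ≈ 305 N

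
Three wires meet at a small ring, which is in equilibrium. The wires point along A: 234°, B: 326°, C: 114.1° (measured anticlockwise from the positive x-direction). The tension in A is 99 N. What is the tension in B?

Resolve: ΣF_x = 99 cos 234° + T_B cos 326° + T_C cos 114.1° = 0.
        ΣF_y = 99 sin 234° + T_B sin 326° + T_C sin 114.1° = 0.
The known terms sum to (-58.19, -80.09) N, so 0.8290 T_B − 0.4083 T_C = 58.19 and -0.5592 T_B + 0.9128 T_C = 80.09.
Solving simultaneously: T_B = 162.4 N, T_C = 187.2 N.

T_B ≈ 162 N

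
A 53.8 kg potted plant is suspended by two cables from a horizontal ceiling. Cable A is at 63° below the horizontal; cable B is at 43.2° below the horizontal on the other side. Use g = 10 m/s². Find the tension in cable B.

Weight W = 53.8 × 10 = 538 N acts straight down.
Horizontal: T_A cos 63° = T_B cos 43.2°  →  T_A = 1.606 T_B.
Vertical: T_A sin 63° + T_B sin 43.2° = 538.
Substituting the horizontal relation into the vertical equation gives 2.115 T_B = 538, so T_B = 254.3 N.

T_B ≈ 254 N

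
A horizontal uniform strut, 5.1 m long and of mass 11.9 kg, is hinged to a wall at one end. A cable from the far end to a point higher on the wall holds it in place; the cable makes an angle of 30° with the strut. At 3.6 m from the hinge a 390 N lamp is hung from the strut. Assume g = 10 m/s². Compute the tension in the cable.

Take torques about the hinge: T sin 30° · 5.1 = 11.9×10×2.55 + 390×3.6 = 1707.5 N·m.
So T = 1707.5 / (0.5000 × 5.1) = 669.59 N.

T ≈ 670 N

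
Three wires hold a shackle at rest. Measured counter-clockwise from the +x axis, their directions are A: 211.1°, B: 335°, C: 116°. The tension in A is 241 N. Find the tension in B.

T_B ≈ 381 N

Resolve: ΣF_x = 241 cos 211.1° + T_B cos 335° + T_C cos 116° = 0.
        ΣF_y = 241 sin 211.1° + T_B sin 335° + T_C sin 116° = 0.
The known terms sum to (-206.4, -124.5) N, so 0.9063 T_B − 0.4384 T_C = 206.4 and -0.4226 T_B + 0.8988 T_C = 124.5.
Solving simultaneously: T_B = 381.4 N, T_C = 317.9 N.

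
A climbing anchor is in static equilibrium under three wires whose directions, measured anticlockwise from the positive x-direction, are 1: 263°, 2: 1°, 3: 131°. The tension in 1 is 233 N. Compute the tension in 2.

T_2 ≈ 226 N

Resolve: ΣF_x = 233 cos 263° + T_2 cos 1° + T_3 cos 131° = 0.
        ΣF_y = 233 sin 263° + T_2 sin 1° + T_3 sin 131° = 0.
The known terms sum to (-28.4, -231.3) N, so 0.9998 T_2 − 0.6561 T_3 = 28.4 and 0.0175 T_2 + 0.7547 T_3 = 231.3.
Solving simultaneously: T_2 = 226 N, T_3 = 301.2 N.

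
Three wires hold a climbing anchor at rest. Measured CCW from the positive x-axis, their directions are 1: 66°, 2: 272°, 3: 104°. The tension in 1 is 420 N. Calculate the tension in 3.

Resolve: ΣF_x = 420 cos 66° + T_2 cos 272° + T_3 cos 104° = 0.
        ΣF_y = 420 sin 66° + T_2 sin 272° + T_3 sin 104° = 0.
The known terms sum to (170.8, 383.7) N, so 0.0349 T_2 − 0.2419 T_3 = -170.8 and -0.9994 T_2 + 0.9703 T_3 = -383.7.
Solving simultaneously: T_2 = 1244 N, T_3 = 885.5 N.

T_3 ≈ 886 N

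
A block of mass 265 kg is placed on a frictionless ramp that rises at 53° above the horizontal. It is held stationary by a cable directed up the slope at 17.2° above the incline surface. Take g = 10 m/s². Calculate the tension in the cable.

T ≈ 2220 N

Take axes along and perpendicular to the incline. Weight components: W sin 53° = 2116 N down-slope, W cos 53° = 1595 N into the surface.
Along incline: T cos 17.2° = W sin 53° → T = 2215 N.
Perpendicular: N = W cos 53° − T sin 17.2° = 939.7 N.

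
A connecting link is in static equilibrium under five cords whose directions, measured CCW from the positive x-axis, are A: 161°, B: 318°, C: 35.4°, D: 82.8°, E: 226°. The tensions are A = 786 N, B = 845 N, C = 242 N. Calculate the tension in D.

Resolve: ΣF_x = 786 cos 161° + 845 cos 318° + 242 cos 35.4° + T_D cos 82.8° + T_E cos 226° = 0.
        ΣF_y = 786 sin 161° + 845 sin 318° + 242 sin 35.4° + T_D sin 82.8° + T_E sin 226° = 0.
The known terms sum to (82.04, -169.3) N, so 0.1253 T_D − 0.6947 T_E = -82.04 and 0.9921 T_D − 0.7193 T_E = 169.3.
Solving simultaneously: T_D = 294.9 N, T_E = 171.3 N.

T_D ≈ 295 N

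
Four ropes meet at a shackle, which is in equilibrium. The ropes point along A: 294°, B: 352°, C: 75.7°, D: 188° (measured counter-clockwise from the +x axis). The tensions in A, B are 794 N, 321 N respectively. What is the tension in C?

Resolve: ΣF_x = 794 cos 294° + 321 cos 352° + T_C cos 75.7° + T_D cos 188° = 0.
        ΣF_y = 794 sin 294° + 321 sin 352° + T_C sin 75.7° + T_D sin 188° = 0.
The known terms sum to (640.8, -770) N, so 0.2470 T_C − 0.9903 T_D = -640.8 and 0.9690 T_C − 0.1392 T_D = 770.
Solving simultaneously: T_C = 920.6 N, T_D = 876.7 N.

T_C ≈ 921 N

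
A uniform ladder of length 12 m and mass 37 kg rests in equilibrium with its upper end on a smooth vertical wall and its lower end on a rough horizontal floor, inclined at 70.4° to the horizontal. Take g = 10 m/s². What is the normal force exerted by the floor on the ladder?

N_floor ≈ 370 N

ΣF_y = 0: N_floor = 37×10 = 370 N.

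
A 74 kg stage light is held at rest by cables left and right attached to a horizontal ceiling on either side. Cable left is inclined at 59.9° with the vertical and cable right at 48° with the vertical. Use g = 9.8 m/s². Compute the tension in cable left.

Angles from the horizontal: cable left is 90° − 59.9° = 30.1°, cable right is 90° − 48° = 42°.
Weight W = 74 × 9.8 = 725.2 N acts straight down.
Horizontal: T_left cos 30.1° = T_right cos 42°  →  T_right = 1.164 T_left.
Vertical: T_left sin 30.1° + T_right sin 42° = 725.2.
Substituting the horizontal relation into the vertical equation gives 1.28 T_left = 725.2, so T_left = 566.3 N.

T_left ≈ 566 N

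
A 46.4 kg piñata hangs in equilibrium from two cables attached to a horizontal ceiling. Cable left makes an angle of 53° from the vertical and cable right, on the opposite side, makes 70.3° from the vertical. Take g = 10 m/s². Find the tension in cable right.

Angles from the horizontal: cable left is 90° − 53° = 37°, cable right is 90° − 70.3° = 19.7°.
Weight W = 46.4 × 10 = 464 N acts straight down.
Horizontal: T_left cos 37° = T_right cos 19.7°  →  T_left = 1.179 T_right.
Vertical: T_left sin 37° + T_right sin 19.7° = 464.
Substituting the horizontal relation into the vertical equation gives 1.047 T_right = 464, so T_right = 443.4 N.

T_right ≈ 443 N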